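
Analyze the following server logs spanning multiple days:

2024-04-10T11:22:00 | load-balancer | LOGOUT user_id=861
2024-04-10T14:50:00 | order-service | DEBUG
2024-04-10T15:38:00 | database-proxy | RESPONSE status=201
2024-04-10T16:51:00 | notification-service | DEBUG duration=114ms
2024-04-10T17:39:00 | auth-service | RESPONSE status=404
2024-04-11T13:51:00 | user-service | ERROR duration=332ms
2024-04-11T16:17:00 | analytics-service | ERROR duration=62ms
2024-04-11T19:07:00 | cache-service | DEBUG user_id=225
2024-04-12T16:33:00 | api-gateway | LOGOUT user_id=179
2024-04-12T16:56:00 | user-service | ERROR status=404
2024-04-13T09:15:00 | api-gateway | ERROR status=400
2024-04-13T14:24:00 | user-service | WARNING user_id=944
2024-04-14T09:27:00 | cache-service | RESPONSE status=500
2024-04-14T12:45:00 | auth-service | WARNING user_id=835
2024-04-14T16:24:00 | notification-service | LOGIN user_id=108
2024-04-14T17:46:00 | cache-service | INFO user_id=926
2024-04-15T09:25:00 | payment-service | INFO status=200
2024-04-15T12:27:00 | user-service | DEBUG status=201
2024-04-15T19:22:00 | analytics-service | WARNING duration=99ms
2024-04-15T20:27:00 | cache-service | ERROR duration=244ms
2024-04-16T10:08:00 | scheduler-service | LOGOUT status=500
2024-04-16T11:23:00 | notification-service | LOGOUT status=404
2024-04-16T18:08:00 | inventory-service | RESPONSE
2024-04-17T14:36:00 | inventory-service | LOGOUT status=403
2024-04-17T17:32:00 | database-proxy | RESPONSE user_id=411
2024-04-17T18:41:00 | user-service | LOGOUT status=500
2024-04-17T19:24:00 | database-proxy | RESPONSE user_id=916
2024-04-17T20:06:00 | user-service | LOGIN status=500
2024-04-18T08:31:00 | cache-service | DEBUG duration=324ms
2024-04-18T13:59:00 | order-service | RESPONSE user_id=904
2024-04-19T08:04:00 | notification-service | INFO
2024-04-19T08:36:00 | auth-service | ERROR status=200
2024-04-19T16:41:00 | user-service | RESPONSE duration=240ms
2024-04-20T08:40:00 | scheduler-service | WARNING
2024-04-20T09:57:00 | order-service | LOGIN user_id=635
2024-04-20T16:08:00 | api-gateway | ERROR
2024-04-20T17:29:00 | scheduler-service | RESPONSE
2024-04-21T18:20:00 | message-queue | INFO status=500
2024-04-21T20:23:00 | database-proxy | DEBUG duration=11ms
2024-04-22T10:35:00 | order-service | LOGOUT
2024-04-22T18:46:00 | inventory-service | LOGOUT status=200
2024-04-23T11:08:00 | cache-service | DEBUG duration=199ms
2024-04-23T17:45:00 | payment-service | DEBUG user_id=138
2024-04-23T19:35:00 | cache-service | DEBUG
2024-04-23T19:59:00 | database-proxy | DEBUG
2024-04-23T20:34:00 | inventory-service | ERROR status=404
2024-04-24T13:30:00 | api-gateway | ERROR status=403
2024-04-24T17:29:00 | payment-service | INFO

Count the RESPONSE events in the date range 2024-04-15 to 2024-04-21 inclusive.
6

To filter by date range:

1. Date range: 2024-04-15 through 2024-04-21, both dates inclusive
2. Filter for RESPONSE events whose date falls in this range
3. Count matching events: 6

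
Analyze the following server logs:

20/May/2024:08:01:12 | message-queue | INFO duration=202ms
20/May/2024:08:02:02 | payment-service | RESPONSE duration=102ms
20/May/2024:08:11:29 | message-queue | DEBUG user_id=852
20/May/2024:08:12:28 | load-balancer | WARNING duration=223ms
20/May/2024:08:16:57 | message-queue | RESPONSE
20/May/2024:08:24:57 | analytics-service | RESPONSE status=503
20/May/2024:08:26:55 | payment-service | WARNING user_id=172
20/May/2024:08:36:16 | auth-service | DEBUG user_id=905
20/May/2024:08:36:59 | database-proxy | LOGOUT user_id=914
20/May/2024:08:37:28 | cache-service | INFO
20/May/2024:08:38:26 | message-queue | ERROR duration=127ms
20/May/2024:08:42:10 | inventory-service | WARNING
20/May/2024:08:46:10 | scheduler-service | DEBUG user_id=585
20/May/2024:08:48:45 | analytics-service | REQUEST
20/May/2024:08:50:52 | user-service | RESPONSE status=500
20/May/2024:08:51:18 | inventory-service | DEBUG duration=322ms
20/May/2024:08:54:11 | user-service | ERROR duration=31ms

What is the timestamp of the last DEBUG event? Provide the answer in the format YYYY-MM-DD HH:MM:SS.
2024-05-20 08:51:18

To find the last event:

1. Filter for all DEBUG events
2. Sort by timestamp
3. Select the last one
4. Timestamp: 2024-05-20 08:51:18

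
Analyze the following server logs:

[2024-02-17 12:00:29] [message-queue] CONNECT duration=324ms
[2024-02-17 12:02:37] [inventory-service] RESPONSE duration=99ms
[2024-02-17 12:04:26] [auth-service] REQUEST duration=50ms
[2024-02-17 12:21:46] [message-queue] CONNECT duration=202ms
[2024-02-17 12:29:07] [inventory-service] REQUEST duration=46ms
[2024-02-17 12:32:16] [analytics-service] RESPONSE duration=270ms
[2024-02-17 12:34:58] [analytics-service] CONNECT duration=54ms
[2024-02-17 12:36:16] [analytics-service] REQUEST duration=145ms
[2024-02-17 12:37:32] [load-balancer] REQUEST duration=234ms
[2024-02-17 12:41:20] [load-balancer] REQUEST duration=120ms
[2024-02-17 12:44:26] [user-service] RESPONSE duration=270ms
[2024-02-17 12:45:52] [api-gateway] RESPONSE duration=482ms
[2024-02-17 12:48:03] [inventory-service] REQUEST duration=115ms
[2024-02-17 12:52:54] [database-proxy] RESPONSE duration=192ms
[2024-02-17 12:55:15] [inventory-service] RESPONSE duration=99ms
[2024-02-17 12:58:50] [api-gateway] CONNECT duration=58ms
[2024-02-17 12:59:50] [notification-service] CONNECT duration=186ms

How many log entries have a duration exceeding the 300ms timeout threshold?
2

To count timeouts:

1. Threshold: 300ms
2. Extract duration from each log entry
3. Count entries where duration > 300
4. Timeout count: 2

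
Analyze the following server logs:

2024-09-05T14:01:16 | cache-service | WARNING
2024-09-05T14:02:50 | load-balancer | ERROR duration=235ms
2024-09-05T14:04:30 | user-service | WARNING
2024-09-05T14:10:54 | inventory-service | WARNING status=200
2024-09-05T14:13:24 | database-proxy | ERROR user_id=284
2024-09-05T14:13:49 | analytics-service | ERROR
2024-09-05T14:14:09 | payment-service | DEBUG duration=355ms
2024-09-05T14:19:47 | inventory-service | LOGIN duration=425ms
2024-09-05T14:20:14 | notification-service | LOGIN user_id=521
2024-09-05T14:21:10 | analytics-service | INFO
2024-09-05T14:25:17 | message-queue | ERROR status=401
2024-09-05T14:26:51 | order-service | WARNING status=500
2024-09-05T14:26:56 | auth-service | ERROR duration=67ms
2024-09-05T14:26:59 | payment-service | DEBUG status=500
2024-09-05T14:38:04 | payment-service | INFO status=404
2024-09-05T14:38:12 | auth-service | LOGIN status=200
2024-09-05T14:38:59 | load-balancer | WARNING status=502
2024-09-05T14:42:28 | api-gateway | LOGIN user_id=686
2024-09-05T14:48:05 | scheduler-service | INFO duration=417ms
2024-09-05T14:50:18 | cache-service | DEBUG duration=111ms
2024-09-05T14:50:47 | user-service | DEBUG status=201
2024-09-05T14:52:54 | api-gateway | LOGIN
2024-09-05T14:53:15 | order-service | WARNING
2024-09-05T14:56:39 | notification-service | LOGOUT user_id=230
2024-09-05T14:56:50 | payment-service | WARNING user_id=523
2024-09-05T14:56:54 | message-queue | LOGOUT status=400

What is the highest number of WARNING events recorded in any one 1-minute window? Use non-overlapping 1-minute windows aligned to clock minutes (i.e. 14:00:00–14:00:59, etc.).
1

To find the burst window:

1. Divide the log period into non-overlapping 1-minute windows starting at 14:00
2. Count WARNING events in each window
3. Find the window with maximum count
4. Maximum events in a window: 1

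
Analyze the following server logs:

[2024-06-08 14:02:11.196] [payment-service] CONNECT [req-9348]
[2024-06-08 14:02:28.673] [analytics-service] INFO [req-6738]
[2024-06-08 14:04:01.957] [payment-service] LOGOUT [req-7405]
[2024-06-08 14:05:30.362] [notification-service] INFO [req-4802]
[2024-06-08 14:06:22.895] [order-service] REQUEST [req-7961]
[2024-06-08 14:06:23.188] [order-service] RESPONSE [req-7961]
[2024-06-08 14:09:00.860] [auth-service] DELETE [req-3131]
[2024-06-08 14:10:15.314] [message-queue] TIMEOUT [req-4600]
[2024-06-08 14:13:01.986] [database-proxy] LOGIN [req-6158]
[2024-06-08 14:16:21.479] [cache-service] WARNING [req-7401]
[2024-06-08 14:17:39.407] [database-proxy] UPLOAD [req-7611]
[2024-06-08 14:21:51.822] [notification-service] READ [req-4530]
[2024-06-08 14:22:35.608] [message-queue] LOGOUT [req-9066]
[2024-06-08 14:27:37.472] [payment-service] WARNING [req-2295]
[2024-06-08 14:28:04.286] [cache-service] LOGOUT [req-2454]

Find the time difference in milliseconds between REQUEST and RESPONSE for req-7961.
293

To calculate latency:

1. Find REQUEST with id req-7961: 2024-06-08 14:06:22.895
2. Find RESPONSE with id req-7961: 2024-06-08 14:06:23.188
3. Latency: 2024-06-08 14:06:23.188 - 2024-06-08 14:06:22.895 = 293ms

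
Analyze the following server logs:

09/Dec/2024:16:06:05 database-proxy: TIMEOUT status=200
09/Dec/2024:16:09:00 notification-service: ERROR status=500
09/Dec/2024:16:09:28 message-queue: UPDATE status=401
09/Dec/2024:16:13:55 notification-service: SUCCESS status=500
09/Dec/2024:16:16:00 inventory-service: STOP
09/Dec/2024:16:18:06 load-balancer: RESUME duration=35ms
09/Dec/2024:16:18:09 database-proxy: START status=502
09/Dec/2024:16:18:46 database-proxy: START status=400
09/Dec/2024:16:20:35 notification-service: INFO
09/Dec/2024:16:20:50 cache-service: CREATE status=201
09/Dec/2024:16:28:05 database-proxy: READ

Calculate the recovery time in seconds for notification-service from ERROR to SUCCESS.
295

To calculate recovery time:

1. Find ERROR event for notification-service: 09/Dec/2024:16:09:00
2. Find next SUCCESS event for notification-service: 09/Dec/2024:16:13:55
3. Recovery time: 09/Dec/2024:16:13:55 - 09/Dec/2024:16:09:00 = 295 seconds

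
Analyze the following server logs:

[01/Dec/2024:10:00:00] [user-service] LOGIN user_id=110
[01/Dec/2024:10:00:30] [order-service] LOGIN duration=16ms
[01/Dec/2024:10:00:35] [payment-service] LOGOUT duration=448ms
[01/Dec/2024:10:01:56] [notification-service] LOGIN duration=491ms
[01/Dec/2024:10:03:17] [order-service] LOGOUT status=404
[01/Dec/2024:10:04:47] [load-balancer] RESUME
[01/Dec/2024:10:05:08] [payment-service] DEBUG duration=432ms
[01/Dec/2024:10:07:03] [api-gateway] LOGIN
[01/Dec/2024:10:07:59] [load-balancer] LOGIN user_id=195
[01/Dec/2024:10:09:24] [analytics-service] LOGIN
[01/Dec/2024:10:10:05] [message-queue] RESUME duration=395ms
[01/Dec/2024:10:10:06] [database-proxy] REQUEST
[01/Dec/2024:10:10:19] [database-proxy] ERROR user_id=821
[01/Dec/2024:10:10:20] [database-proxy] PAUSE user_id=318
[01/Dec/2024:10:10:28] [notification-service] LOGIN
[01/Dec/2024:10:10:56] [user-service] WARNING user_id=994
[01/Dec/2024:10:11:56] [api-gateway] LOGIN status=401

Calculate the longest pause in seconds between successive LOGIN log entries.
307

To find the longest gap:

1. Extract all LOGIN events in chronological order
2. Calculate time differences between consecutive events
3. Find the maximum difference
4. Longest gap: 307 seconds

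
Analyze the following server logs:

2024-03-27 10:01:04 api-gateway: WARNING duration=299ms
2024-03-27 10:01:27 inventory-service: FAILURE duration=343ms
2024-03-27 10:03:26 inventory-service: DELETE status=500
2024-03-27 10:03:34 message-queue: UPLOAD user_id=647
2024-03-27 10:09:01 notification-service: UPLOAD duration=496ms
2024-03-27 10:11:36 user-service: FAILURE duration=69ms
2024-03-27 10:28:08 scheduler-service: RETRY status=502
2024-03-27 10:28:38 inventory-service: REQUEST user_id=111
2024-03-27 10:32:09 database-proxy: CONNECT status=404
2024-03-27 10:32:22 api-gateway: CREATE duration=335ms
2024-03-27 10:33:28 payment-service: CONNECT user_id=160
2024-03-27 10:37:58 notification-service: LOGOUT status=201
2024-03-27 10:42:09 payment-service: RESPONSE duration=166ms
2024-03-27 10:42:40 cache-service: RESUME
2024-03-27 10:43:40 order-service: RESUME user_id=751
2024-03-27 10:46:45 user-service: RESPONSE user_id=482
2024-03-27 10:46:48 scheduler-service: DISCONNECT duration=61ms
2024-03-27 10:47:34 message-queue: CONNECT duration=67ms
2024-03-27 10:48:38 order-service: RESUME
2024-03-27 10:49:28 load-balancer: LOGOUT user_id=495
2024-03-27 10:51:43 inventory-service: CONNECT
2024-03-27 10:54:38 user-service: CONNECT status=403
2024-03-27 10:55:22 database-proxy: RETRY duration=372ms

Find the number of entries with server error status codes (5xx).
2

To find matching entries:

1. Pattern to match: server error status codes (5xx)
2. Scan each log entry for the pattern
3. Count matches: 2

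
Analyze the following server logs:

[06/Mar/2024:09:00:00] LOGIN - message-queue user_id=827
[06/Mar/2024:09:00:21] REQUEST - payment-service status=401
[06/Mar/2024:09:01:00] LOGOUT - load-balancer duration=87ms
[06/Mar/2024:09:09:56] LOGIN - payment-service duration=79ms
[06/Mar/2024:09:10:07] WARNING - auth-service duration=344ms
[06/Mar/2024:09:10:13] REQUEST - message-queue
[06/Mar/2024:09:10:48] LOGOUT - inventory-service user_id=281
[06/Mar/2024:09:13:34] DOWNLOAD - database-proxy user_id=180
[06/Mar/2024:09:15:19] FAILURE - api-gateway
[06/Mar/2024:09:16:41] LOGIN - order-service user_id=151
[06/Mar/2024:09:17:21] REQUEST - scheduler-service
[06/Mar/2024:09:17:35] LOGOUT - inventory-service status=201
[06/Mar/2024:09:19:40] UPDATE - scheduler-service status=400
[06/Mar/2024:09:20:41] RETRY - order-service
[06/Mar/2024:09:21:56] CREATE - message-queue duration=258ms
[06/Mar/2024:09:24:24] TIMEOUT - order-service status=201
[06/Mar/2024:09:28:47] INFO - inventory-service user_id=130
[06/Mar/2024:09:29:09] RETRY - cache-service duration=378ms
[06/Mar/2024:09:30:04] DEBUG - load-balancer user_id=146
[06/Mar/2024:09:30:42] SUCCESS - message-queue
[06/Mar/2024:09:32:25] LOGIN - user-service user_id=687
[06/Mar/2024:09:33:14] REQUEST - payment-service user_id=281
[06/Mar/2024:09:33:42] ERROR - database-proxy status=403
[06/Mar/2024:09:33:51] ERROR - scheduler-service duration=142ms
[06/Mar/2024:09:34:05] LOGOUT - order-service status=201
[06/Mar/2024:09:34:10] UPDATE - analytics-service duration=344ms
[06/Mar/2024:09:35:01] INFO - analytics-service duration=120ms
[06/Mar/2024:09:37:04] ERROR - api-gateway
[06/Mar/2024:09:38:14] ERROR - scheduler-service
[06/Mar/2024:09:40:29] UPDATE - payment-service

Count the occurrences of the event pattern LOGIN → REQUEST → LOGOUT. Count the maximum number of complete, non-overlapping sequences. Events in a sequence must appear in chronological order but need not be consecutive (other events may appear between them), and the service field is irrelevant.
4

To count sequences:

1. Look for pattern: LOGIN → REQUEST → LOGOUT
2. Greedily scan the log in chronological order, matching each sequence element in turn (ignoring service)
3. Each time the full pattern completes, increment the count and restart matching from the next event
4. Complete non-overlapping sequences found: 4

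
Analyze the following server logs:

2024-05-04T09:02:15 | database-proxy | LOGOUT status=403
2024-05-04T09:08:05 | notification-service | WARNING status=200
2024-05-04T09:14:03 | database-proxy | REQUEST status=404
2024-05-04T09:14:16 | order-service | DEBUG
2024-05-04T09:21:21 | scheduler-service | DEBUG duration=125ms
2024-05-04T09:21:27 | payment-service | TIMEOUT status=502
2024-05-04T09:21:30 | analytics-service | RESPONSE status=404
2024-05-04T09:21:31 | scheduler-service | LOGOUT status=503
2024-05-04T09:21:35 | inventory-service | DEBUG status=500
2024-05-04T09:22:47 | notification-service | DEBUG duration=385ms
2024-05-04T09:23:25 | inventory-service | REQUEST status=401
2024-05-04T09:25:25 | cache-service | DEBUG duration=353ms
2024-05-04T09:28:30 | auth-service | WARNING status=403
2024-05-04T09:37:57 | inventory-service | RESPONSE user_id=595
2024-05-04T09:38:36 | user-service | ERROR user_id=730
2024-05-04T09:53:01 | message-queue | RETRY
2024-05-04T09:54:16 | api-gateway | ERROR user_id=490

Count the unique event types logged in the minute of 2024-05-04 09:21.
4

To count unique event types:

1. Filter events in the minute starting at 2024-05-04 09:21
2. Extract event types from matching entries
3. Count unique types: 4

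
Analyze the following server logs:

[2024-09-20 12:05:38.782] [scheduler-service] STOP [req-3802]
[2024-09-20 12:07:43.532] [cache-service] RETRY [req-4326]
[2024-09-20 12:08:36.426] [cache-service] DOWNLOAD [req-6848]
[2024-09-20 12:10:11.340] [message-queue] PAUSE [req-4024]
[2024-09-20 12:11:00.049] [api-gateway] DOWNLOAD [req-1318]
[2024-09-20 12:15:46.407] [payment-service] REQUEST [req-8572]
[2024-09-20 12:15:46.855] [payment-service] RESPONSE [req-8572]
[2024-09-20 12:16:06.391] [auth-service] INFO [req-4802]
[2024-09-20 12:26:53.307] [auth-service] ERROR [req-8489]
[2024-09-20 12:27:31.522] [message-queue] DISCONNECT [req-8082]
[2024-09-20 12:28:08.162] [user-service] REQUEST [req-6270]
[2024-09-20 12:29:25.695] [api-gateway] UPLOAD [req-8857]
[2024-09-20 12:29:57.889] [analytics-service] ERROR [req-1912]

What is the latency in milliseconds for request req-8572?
448

To calculate latency:

1. Find REQUEST with id req-8572: 2024-09-20 12:15:46.407
2. Find RESPONSE with id req-8572: 2024-09-20 12:15:46.855
3. Latency: 2024-09-20 12:15:46.855 - 2024-09-20 12:15:46.407 = 448ms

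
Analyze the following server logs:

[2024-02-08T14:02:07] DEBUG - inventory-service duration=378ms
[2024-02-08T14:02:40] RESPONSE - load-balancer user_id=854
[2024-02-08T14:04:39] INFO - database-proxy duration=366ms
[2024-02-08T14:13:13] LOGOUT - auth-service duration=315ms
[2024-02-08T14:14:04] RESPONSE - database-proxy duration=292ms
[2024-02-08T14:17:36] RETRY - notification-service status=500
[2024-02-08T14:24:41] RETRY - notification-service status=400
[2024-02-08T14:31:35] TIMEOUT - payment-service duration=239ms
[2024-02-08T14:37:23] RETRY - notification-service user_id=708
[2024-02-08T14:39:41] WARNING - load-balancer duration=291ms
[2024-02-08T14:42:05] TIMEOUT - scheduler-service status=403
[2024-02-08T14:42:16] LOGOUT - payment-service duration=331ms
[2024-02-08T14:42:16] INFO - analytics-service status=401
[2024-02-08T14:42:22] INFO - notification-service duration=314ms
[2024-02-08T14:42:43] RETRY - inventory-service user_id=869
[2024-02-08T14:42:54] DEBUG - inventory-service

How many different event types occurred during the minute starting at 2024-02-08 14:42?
5

To count unique event types:

1. Filter events in the minute starting at 2024-02-08 14:42
2. Extract event types from matching entries
3. Count unique types: 5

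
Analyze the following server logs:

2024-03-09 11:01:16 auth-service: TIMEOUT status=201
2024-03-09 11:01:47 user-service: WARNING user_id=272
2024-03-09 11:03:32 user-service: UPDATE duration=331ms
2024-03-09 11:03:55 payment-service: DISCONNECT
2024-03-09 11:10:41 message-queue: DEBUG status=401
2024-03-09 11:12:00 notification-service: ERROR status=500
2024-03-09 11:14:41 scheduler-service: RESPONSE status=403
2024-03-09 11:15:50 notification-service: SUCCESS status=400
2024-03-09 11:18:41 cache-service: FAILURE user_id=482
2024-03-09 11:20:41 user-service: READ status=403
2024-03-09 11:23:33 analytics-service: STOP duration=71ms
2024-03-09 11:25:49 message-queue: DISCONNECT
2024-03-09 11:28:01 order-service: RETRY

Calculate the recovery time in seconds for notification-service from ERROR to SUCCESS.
230

To calculate recovery time:

1. Find ERROR event for notification-service: 2024-03-09 11:12:00
2. Find next SUCCESS event for notification-service: 2024-03-09 11:15:50
3. Recovery time: 2024-03-09 11:15:50 - 2024-03-09 11:12:00 = 230 seconds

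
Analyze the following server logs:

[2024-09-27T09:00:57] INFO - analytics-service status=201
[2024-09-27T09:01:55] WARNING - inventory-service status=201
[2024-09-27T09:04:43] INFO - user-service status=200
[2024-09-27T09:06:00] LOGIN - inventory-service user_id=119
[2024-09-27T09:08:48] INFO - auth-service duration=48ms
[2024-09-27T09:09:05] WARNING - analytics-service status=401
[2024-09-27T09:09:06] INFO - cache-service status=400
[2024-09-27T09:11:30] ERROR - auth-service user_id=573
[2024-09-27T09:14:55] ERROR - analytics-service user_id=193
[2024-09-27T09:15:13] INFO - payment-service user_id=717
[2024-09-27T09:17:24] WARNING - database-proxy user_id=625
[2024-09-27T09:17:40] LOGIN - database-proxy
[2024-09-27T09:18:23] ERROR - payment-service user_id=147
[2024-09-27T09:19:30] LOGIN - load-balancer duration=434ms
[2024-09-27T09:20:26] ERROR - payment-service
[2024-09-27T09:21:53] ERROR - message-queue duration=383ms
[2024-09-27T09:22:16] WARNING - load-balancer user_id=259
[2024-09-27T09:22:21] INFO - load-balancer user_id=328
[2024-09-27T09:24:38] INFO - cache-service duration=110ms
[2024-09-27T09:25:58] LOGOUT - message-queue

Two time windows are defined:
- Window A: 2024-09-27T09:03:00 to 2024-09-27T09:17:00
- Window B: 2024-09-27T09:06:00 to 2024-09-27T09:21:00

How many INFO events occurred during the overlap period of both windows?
3

To find overlap events:

1. Window A: 2024-09-27T09:03:00 to 2024-09-27T09:17:00
2. Window B: 2024-09-27T09:06:00 to 2024-09-27T09:21:00
3. Overlap period: 2024-09-27T09:06:00 to 2024-09-27T09:17:00
4. Count INFO events in overlap: 3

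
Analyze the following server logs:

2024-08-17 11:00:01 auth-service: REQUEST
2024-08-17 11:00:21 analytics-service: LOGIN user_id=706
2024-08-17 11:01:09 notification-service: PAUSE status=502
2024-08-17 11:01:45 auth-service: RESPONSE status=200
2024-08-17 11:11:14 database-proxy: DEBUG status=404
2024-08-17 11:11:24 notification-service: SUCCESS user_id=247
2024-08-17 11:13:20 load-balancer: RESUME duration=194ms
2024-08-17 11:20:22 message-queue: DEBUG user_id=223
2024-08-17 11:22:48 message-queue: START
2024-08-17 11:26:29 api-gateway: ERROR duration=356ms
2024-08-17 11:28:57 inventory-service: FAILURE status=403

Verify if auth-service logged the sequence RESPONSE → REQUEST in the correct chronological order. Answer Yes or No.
No

To verify sequence order:

1. Find all events in sequence RESPONSE → REQUEST for auth-service
2. Extract their timestamps
3. Check if timestamps are in ascending order
4. Result: No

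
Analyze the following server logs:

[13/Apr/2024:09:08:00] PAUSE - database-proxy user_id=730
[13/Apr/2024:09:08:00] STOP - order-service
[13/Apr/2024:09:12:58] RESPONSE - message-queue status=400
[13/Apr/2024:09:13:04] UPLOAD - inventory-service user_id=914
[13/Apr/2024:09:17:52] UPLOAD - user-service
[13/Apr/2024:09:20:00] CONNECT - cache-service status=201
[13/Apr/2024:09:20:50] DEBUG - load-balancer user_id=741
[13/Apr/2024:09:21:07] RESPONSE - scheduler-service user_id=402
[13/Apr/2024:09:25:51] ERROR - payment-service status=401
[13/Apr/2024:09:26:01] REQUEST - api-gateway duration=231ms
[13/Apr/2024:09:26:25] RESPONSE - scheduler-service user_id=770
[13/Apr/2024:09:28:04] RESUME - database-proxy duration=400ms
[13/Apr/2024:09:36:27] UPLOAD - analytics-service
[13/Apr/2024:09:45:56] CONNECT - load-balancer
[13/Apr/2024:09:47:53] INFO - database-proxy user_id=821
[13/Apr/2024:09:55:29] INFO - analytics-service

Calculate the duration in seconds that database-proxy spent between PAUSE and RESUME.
1204

To calculate state duration:

1. Find PAUSE event for database-proxy: 13/Apr/2024:09:08:00
2. Find RESUME event for database-proxy: 13/Apr/2024:09:28:04
3. Calculate duration: 13/Apr/2024:09:28:04 - 13/Apr/2024:09:08:00 = 1204 seconds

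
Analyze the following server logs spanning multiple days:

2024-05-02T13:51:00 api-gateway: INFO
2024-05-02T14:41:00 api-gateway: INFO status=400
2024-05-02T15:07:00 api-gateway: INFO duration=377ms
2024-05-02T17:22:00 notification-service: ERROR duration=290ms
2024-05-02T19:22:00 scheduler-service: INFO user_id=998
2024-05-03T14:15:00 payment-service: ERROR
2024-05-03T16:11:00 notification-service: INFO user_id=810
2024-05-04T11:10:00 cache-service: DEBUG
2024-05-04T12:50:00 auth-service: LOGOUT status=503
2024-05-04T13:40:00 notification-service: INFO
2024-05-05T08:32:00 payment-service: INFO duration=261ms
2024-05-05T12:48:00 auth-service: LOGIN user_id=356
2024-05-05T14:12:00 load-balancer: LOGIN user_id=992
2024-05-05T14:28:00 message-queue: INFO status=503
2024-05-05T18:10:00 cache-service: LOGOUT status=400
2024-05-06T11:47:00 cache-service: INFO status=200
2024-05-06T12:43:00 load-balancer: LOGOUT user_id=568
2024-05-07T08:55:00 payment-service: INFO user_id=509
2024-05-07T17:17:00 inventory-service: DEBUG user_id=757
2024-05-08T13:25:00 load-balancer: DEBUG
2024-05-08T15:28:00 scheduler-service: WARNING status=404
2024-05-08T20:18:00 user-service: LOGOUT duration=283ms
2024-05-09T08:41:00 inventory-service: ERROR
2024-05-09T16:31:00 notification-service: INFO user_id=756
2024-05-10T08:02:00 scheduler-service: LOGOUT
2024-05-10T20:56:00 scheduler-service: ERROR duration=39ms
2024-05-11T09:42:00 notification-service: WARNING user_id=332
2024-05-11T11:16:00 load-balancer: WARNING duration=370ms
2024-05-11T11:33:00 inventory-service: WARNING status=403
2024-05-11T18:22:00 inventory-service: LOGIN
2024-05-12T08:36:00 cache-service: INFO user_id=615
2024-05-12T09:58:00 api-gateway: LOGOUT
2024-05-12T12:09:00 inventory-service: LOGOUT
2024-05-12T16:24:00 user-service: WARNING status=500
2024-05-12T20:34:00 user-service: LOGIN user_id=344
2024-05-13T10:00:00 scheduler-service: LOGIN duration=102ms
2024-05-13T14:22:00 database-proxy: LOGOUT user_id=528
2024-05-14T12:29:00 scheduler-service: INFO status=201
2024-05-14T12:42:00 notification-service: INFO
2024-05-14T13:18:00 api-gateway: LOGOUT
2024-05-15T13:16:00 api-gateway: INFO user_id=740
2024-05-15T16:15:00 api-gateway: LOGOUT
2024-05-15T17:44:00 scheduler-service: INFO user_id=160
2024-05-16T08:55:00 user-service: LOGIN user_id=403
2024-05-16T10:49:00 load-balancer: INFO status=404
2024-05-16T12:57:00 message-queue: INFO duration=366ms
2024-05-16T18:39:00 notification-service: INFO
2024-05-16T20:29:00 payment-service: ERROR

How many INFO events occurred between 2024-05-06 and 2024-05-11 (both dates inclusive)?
3

To filter by date range:

1. Date range: 2024-05-06 through 2024-05-11, both dates inclusive
2. Filter for INFO events whose date falls in this range
3. Count matching events: 3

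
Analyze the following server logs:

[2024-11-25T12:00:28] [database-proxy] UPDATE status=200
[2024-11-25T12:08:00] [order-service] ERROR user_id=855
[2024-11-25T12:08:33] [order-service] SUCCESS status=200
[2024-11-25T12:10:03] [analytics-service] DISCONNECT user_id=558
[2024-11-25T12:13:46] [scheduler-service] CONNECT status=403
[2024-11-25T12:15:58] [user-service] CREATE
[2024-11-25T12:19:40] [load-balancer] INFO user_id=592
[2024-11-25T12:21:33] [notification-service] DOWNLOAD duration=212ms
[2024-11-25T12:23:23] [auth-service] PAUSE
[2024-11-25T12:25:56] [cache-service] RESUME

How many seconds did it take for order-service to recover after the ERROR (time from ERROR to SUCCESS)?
33

To calculate recovery time:

1. Find ERROR event for order-service: 2024-11-25T12:08:00
2. Find next SUCCESS event for order-service: 2024-11-25T12:08:33
3. Recovery time: 2024-11-25T12:08:33 - 2024-11-25T12:08:00 = 33 seconds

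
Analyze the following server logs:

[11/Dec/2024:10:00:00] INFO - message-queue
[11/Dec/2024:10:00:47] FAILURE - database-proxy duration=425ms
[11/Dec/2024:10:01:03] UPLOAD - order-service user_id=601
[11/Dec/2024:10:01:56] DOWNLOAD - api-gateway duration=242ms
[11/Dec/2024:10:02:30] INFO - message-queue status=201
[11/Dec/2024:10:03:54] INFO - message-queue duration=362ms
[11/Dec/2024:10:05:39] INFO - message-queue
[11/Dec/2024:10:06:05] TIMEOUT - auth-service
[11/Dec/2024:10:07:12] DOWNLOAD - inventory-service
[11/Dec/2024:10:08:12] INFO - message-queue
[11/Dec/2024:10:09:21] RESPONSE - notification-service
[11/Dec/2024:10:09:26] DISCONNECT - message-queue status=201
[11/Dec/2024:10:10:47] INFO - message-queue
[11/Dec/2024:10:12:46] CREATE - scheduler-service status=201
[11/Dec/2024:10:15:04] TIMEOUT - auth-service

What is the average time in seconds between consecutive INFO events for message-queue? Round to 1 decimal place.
129.4

To calculate average interval:

1. Find all INFO events for message-queue in order
2. Calculate time gaps between consecutive events
3. Compute mean of gaps: 647 / 5 = 129.4 seconds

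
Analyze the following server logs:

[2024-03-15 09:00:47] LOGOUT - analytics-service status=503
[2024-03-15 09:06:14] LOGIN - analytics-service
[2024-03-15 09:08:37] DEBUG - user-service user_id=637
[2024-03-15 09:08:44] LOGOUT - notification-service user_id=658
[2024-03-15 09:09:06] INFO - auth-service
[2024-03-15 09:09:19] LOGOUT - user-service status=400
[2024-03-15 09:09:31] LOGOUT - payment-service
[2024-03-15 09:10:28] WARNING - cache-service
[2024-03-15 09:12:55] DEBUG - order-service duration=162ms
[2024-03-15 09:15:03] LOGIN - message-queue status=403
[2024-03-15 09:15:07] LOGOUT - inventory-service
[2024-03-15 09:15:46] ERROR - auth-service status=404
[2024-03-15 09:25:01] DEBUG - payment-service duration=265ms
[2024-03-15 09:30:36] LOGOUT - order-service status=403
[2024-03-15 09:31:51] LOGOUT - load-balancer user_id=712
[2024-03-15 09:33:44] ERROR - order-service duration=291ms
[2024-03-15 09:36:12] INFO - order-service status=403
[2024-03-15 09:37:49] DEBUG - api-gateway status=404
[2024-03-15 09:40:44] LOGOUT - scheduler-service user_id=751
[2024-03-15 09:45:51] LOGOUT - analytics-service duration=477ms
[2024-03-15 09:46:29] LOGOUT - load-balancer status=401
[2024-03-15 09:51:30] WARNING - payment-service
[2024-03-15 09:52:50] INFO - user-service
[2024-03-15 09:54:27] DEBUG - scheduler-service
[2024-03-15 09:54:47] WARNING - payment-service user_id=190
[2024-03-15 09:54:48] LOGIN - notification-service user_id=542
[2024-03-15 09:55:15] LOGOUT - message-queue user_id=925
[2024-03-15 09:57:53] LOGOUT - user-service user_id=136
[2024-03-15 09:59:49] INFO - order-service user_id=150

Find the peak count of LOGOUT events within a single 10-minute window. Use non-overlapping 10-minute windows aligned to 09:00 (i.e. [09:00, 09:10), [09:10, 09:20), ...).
4

To find the burst window:

1. Divide the log period into non-overlapping 10-minute windows starting at 09:00
2. Count LOGOUT events in each window
3. Find the window with maximum count
4. Maximum events in a window: 4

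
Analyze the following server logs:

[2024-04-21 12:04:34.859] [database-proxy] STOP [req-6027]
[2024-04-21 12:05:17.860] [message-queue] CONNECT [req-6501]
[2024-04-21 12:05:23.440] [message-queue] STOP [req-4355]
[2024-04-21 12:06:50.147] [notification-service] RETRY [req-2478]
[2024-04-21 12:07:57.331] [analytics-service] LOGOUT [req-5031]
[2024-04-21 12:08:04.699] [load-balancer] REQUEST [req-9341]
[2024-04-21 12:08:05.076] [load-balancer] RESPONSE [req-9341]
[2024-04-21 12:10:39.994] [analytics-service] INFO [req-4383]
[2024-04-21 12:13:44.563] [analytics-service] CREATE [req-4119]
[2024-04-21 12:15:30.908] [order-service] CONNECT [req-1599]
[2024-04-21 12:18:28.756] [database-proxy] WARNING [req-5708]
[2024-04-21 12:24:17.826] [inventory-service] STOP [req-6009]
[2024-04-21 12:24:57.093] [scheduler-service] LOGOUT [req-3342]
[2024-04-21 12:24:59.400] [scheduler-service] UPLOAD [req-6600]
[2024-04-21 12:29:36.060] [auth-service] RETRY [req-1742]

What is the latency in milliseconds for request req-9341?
377

To calculate latency:

1. Find REQUEST with id req-9341: 2024-04-21 12:08:04.699
2. Find RESPONSE with id req-9341: 2024-04-21 12:08:05.076
3. Latency: 2024-04-21 12:08:05.076 - 2024-04-21 12:08:04.699 = 377ms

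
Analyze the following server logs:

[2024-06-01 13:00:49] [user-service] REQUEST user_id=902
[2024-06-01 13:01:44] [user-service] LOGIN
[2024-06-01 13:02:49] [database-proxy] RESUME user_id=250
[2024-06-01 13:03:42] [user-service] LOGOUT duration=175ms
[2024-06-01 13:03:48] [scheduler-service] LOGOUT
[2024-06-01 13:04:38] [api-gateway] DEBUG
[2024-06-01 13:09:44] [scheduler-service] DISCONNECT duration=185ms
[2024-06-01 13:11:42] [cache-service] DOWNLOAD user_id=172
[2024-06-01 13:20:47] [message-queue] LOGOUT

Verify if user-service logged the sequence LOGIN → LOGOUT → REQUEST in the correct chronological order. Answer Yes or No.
No

To verify sequence order:

1. Find all events in sequence LOGIN → LOGOUT → REQUEST for user-service
2. Extract their timestamps
3. Check if timestamps are in ascending order
4. Result: No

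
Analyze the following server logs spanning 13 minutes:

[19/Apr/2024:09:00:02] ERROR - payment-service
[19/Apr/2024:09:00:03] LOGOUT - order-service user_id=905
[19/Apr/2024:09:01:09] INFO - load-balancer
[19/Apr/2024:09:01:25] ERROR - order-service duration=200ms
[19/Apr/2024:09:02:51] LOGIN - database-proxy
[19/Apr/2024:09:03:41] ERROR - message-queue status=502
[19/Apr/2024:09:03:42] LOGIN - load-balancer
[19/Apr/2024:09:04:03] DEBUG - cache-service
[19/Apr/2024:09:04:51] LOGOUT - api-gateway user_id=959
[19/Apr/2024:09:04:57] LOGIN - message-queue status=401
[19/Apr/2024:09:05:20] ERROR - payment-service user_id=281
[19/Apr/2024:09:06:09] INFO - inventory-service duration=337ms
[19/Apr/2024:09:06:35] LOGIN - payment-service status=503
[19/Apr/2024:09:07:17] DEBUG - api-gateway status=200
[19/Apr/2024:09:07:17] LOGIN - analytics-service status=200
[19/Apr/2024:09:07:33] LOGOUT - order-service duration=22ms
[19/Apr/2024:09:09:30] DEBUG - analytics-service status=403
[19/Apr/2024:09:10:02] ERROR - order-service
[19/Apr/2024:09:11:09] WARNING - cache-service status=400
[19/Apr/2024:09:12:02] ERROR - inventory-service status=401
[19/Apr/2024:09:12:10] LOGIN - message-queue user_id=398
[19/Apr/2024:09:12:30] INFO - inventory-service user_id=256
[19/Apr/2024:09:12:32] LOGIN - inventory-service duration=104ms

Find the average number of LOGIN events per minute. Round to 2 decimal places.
0.54

To calculate the rate:

1. Count total LOGIN events: 7
2. Total time period: 13 minutes
3. Rate = 7 / 13 = 0.54 events per minute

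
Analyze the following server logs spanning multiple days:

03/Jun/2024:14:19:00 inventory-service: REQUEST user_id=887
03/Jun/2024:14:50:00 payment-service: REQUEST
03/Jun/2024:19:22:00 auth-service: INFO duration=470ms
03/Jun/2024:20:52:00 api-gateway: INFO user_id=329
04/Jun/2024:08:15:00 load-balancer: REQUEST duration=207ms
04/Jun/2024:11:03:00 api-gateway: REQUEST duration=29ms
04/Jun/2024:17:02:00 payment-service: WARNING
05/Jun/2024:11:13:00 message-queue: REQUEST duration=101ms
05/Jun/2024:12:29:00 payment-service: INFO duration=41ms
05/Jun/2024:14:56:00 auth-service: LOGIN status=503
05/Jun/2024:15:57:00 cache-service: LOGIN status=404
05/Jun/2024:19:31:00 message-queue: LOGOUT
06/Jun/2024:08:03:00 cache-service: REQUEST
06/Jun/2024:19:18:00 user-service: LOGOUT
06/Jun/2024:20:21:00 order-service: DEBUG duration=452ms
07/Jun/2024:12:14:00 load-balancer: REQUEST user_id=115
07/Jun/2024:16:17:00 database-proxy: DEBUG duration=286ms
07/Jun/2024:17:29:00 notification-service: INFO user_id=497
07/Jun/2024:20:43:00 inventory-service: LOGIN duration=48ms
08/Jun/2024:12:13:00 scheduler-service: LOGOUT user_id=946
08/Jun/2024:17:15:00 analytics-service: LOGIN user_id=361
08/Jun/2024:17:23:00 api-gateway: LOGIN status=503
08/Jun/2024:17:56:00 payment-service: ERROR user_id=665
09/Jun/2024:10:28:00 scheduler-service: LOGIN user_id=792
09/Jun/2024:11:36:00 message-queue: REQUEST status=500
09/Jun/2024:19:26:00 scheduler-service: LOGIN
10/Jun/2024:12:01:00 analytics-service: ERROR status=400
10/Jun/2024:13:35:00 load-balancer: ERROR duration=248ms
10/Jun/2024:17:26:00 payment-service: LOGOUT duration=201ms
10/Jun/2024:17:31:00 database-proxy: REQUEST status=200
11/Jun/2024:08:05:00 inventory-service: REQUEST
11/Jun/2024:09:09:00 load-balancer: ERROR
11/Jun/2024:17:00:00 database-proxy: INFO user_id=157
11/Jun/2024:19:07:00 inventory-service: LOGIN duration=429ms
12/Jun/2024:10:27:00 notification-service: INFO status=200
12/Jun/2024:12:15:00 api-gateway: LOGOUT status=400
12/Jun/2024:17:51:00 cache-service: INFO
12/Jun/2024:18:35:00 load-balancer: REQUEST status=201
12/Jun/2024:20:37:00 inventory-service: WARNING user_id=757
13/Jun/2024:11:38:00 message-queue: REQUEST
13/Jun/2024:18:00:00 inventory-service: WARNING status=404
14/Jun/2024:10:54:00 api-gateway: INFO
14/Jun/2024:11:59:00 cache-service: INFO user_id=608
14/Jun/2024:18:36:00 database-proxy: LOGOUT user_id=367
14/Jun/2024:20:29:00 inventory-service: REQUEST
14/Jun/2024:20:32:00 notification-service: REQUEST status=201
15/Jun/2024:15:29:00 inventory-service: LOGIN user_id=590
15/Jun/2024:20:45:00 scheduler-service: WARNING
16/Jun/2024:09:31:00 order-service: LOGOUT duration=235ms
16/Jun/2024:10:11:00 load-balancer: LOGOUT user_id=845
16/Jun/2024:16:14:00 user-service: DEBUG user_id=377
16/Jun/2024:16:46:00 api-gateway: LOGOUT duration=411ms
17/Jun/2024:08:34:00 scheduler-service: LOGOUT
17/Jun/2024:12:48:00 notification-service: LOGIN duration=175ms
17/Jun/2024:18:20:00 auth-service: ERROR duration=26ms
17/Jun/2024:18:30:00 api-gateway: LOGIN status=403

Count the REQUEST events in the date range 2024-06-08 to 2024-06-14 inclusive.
7

To filter by date range:

1. Date range: 2024-06-08 through 2024-06-14, both dates inclusive
2. Filter for REQUEST events whose date falls in this range
3. Count matching events: 7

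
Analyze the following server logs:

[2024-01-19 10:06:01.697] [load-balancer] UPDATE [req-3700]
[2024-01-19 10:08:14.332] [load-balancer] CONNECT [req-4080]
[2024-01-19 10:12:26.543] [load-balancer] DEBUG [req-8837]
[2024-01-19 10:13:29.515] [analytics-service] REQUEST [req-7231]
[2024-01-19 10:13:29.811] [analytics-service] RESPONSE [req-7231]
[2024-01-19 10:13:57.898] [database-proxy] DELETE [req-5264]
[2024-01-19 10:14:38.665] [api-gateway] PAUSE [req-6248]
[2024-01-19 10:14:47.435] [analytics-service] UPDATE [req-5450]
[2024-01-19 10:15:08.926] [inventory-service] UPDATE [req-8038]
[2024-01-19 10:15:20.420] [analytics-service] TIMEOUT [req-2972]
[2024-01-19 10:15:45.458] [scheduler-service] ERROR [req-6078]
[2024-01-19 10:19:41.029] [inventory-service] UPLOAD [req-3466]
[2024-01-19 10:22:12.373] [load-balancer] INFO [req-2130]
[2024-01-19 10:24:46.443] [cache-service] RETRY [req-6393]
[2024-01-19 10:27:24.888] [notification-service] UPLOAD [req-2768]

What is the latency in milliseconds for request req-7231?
296

To calculate latency:

1. Find REQUEST with id req-7231: 2024-01-19 10:13:29.515
2. Find RESPONSE with id req-7231: 2024-01-19 10:13:29.811
3. Latency: 2024-01-19 10:13:29.811 - 2024-01-19 10:13:29.515 = 296ms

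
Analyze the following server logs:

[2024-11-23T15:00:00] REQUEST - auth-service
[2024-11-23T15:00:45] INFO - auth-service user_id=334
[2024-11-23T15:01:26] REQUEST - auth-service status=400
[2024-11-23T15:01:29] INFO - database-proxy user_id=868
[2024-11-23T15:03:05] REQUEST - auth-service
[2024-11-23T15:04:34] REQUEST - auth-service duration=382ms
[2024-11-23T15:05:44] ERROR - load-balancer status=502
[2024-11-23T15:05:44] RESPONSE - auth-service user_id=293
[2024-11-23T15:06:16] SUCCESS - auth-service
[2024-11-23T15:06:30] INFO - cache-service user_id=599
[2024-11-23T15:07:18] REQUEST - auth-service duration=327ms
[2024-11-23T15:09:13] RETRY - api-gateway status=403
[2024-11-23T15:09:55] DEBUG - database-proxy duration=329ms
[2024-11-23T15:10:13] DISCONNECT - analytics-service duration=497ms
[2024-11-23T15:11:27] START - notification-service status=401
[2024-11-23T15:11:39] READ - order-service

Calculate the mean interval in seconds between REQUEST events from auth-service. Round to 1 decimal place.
109.5

To calculate average interval:

1. Find all REQUEST events for auth-service in order
2. Calculate time gaps between consecutive events
3. Compute mean of gaps: 438 / 4 = 109.5 seconds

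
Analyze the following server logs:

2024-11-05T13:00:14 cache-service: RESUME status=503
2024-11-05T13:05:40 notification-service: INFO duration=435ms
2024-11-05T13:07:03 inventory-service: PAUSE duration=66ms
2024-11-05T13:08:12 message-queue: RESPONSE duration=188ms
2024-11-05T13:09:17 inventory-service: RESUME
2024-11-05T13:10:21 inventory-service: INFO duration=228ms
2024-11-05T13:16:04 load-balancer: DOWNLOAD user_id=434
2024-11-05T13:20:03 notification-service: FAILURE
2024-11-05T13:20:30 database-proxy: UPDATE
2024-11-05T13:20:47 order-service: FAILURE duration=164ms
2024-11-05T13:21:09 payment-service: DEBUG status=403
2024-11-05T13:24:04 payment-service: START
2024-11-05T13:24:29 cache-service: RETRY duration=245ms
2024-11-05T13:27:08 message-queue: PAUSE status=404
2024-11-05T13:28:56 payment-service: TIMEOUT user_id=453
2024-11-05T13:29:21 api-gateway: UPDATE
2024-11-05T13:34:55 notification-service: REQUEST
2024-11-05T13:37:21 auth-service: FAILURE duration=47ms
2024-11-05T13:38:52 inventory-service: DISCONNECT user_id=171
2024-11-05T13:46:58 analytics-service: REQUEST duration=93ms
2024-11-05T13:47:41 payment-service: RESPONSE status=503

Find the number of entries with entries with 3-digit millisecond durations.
5

To find matching entries:

1. Pattern to match: entries with 3-digit millisecond durations
2. Scan each log entry for the pattern
3. Count matches: 5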